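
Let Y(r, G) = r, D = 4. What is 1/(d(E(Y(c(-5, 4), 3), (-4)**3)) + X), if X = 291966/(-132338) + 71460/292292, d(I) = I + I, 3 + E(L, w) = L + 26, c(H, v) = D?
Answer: 4835167337/251613729624 ≈ 0.019217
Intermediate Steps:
c(H, v) = 4
E(L, w) = 23 + L (E(L, w) = -3 + (L + 26) = -3 + (26 + L) = 23 + L)
d(I) = 2*I
X = -9485306574/4835167337 (X = 291966*(-1/132338) + 71460*(1/292292) = -145983/66169 + 17865/73073 = -9485306574/4835167337 ≈ -1.9617)
1/(d(E(Y(c(-5, 4), 3), (-4)**3)) + X) = 1/(2*(23 + 4) - 9485306574/4835167337) = 1/(2*27 - 9485306574/4835167337) = 1/(54 - 9485306574/4835167337) = 1/(251613729624/4835167337) = 4835167337/251613729624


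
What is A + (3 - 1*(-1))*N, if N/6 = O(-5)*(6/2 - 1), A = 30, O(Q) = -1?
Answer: -18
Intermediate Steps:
N = -12 (N = 6*(-(6/2 - 1)) = 6*(-(6*(½) - 1)) = 6*(-(3 - 1)) = 6*(-1*2) = 6*(-2) = -12)
A + (3 - 1*(-1))*N = 30 + (3 - 1*(-1))*(-12) = 30 + (3 + 1)*(-12) = 30 + 4*(-12) = 30 - 48 = -18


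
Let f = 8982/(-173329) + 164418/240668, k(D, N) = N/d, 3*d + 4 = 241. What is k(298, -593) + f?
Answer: -11328120790331/1647732378994 ≈ -6.8750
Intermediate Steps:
d = 79 (d = -4/3 + (⅓)*241 = -4/3 + 241/3 = 79)
k(D, N) = N/79
f = 13168363773/20857371886 (f = 8982*(-1/173329) + 164418*(1/240668) = -8982/173329 + 82209/120334 = 13168363773/20857371886 ≈ 0.63135)
k(298, -593) + f = (1/79)*(-593) + 13168363773/20857371886 = -593/79 + 13168363773/20857371886 = -11328120790331/1647732378994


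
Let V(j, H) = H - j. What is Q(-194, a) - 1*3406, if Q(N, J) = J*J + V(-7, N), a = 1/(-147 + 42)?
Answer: -39612824/11025 ≈ -3593.0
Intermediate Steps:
a = -1/105 (a = 1/(-105) = -1/105 ≈ -0.0095238)
Q(N, J) = 7 + N + J² (Q(N, J) = J*J + (N - 1*(-7)) = J² + (N + 7) = J² + (7 + N) = 7 + N + J²)
Q(-194, a) - 1*3406 = (7 - 194 + (-1/105)²) - 1*3406 = (7 - 194 + 1/11025) - 3406 = -2061674/11025 - 3406 = -39612824/11025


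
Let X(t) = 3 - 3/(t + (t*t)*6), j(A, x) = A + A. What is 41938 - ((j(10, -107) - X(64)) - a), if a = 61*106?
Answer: 1192255677/24640 ≈ 48387.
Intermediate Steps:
a = 6466
j(A, x) = 2*A
X(t) = 3 - 3/(t + 6*t²) (X(t) = 3 - 3/(t + t²*6) = 3 - 3/(t + 6*t²))
41938 - ((j(10, -107) - X(64)) - a) = 41938 - ((2*10 - 3*(-1 + 64 + 6*64²)/(64*(1 + 6*64))) - 1*6466) = 41938 - ((20 - 3*(-1 + 64 + 6*4096)/(64*(1 + 384))) - 6466) = 41938 - ((20 - 3*(-1 + 64 + 24576)/(64*385)) - 6466) = 41938 - ((20 - 3*24639/(64*385)) - 6466) = 41938 - ((20 - 1*73917/24640) - 6466) = 41938 - ((20 - 73917/24640) - 6466) = 41938 - (418883/24640 - 6466) = 41938 - 1*(-158903357/24640) = 41938 + 158903357/24640 = 1192255677/24640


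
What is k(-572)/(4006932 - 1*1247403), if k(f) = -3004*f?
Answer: 1718288/2759529 ≈ 0.62267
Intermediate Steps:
k(-572)/(4006932 - 1*1247403) = (-3004*(-572))/(4006932 - 1*1247403) = 1718288/(4006932 - 1247403) = 1718288/2759529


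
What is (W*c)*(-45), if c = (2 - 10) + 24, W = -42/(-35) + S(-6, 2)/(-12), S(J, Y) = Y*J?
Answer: -1584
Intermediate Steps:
S(J, Y) = J*Y
W = 11/5 (W = -42/(-35) - 6*2/(-12) = -42*(-1/35) - 12*(-1/12) = 6/5 + 1 = 11/5 ≈ 2.2000)
c = 16 (c = -8 + 24 = 16)
(W*c)*(-45) = ((11/5)*16)*(-45) = (176/5)*(-45) = -1584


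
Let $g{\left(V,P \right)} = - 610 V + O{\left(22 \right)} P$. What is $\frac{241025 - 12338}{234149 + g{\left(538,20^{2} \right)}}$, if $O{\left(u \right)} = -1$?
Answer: $- \frac{76229}{31477} \approx -2.4217$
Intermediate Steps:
$g{\left(V,P \right)} = - P - 610 V$ ($g{\left(V,P \right)} = - 610 V - P = - P - 610 V$)
$\frac{241025 - 12338}{234149 + g{\left(538,20^{2} \right)}} = \frac{241025 - 12338}{234149 - 328580} = \frac{228687}{234149 - 328580} = \frac{228687}{-94431} = 228687 \left(- \frac{1}{94431}\right) = - \frac{76229}{31477}$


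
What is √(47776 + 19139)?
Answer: 3*√7435 ≈ 258.68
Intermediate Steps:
√(47776 + 19139) = √66915 = 3*√7435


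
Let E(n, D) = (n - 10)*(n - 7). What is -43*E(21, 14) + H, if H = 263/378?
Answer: -2502853/378 ≈ -6621.3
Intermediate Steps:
H = 263/378 (H = 263*(1/378) = 263/378 ≈ 0.69577)
E(n, D) = (-10 + n)*(-7 + n)
-43*E(21, 14) + H = -43*(70 + 21² - 17*21) + 263/378 = -43*(70 + 441 - 357) + 263/378 = -43*154 + 263/378 = -6622 + 263/378 = -2502853/378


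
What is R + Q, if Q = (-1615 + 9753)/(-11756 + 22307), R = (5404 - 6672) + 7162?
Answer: 62195732/10551 ≈ 5894.8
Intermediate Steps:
R = 5894 (R = -1268 + 7162 = 5894)
Q = 8138/10551 ≈ 0.77130
R + Q = 5894 + 8138/10551 = 62195732/10551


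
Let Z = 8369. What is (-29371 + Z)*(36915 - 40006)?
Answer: 64917182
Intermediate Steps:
(-29371 + Z)*(36915 - 40006) = (-29371 + 8369)*(36915 - 40006) = -21002*(-3091) = 64917182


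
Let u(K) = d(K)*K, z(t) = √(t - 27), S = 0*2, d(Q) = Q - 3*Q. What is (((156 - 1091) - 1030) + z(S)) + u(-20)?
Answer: -2765 + 3*I*√3 ≈ -2765.0 + 5.1962*I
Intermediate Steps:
d(Q) = -2*Q
S = 0
z(t) = √(-27 + t)
u(K) = -2*K² (u(K) = (-2*K)*K = -2*K²)
(((156 - 1091) - 1030) + z(S)) + u(-20) = (((156 - 1091) - 1030) + √(-27 + 0)) - 2*(-20)² = ((-935 - 1030) + √(-27)) - 2*400 = (-1965 + 3*I*√3) - 800 = -2765 + 3*I*√3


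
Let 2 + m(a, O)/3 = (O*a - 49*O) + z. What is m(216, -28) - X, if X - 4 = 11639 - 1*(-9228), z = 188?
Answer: -34341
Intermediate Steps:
m(a, O) = 558 - 147*O + 3*O*a (m(a, O) = -6 + 3*((O*a - 49*O) + 188) = -6 + 3*((-49*O + O*a) + 188) = -6 + 3*(188 - 49*O + O*a) = -6 + (564 - 147*O + 3*O*a) = 558 - 147*O + 3*O*a)
X = 20871 (X = 4 + (11639 - 1*(-9228)) = 4 + (11639 + 9228) = 4 + 20867 = 20871)
m(216, -28) - X = (558 - 147*(-28) + 3*(-28)*216) - 1*20871 = (558 + 4116 - 18144) - 20871 = -13470 - 20871 = -34341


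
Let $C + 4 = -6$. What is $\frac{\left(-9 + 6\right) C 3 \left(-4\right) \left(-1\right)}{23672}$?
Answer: $\frac{45}{2959} \approx 0.015208$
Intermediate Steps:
$C = -10$ ($C = -4 - 6 = -10$)
$\frac{\left(-9 + 6\right) C 3 \left(-4\right) \left(-1\right)}{23672} = \frac{\left(-9 + 6\right) \left(-10\right) 3 \left(-4\right) \left(-1\right)}{23672} = \left(-3\right) \left(-10\right) \left(\left(-12\right) \left(-1\right)\right) \frac{1}{23672} = 30 \cdot 12 \cdot \frac{1}{23672} = 360 \cdot \frac{1}{23672} = \frac{45}{2959}$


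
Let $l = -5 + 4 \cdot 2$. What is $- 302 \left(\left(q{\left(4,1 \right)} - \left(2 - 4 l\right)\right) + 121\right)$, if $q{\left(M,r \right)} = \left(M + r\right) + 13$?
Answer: $-44998$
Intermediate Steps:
$q{\left(M,r \right)} = 13 + M + r$
$l = 3$ ($l = -5 + 8 = 3$)
$- 302 \left(\left(q{\left(4,1 \right)} - \left(2 - 4 l\right)\right) + 121\right) = - 302 \left(\left(\left(13 + 4 + 1\right) - \left(2 - 12\right)\right) + 121\right) = - 302 \left(\left(18 - \left(2 - 12\right)\right) + 121\right) = - 302 \left(\left(18 - -10\right) + 121\right) = - 302 \left(\left(18 + 10\right) + 121\right) = - 302 \left(28 + 121\right) = \left(-302\right) 149 = -44998$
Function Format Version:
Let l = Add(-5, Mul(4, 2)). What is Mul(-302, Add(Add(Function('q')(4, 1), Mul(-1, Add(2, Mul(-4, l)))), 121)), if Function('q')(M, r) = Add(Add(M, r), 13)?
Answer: -44998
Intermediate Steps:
Function('q')(M, r) = Add(13, M, r)
l = 3 (l = Add(-5, 8) = 3)
Mul(-302, Add(Add(Function('q')(4, 1), Mul(-1, Add(2, Mul(-4, l)))), 121)) = Mul(-302, Add(Add(Add(13, 4, 1), Mul(-1, Add(2, Mul(-4, 3)))), 121)) = Mul(-302, Add(Add(18, Mul(-1, Add(2, -12))), 121)) = Mul(-302, Add(Add(18, Mul(-1, -10)), 121)) = Mul(-302, Add(Add(18, 10), 121)) = Mul(-302, Add(28, 121)) = Mul(-302, 149) = -44998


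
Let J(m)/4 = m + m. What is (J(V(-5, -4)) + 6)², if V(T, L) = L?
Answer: 676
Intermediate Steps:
J(m) = 8*m (J(m) = 4*(m + m) = 4*(2*m) = 8*m)
(J(V(-5, -4)) + 6)² = (8*(-4) + 6)² = (-32 + 6)² = (-26)² = 676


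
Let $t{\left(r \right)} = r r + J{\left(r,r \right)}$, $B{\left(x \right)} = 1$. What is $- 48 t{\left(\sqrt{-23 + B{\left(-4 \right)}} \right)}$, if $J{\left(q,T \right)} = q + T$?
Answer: $1056 - 96 i \sqrt{22} \approx 1056.0 - 450.28 i$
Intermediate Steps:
$J{\left(q,T \right)} = T + q$
$t{\left(r \right)} = r^{2} + 2 r$ ($t{\left(r \right)} = r r + \left(r + r\right) = r^{2} + 2 r$)
$- 48 t{\left(\sqrt{-23 + B{\left(-4 \right)}} \right)} = - 48 \sqrt{-23 + 1} \left(2 + \sqrt{-23 + 1}\right) = - 48 \sqrt{-22} \left(2 + \sqrt{-22}\right) = - 48 i \sqrt{22} \left(2 + i \sqrt{22}\right)$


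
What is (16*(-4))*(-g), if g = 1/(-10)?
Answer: -32/5 ≈ -6.4000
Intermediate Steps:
g = -⅒ ≈ -0.10000
(16*(-4))*(-g) = (16*(-4))*(-1*(-⅒)) = -64*⅒ = -32/5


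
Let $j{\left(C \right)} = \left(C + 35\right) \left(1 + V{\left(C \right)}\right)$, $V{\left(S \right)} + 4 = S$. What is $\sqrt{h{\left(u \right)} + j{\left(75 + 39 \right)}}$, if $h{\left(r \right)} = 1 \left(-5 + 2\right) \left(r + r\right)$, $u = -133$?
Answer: $\sqrt{17337} \approx 131.67$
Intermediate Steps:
$h{\left(r \right)} = - 6 r$ ($h{\left(r \right)} = 1 \left(-3\right) 2 r = - 3 \cdot 2 r = - 6 r$)
$V{\left(S \right)} = -4 + S$
$j{\left(C \right)} = \left(-3 + C\right) \left(35 + C\right)$ ($j{\left(C \right)} = \left(C + 35\right) \left(1 + \left(-4 + C\right)\right) = \left(35 + C\right) \left(-3 + C\right) = \left(-3 + C\right) \left(35 + C\right)$)
$\sqrt{h{\left(u \right)} + j{\left(75 + 39 \right)}} = \sqrt{\left(-6\right) \left(-133\right) + \left(-105 + \left(75 + 39\right)^{2} + 32 \left(75 + 39\right)\right)} = \sqrt{798 + \left(-105 + 114^{2} + 32 \cdot 114\right)} = \sqrt{798 + \left(-105 + 12996 + 3648\right)} = \sqrt{798 + 16539} = \sqrt{17337}$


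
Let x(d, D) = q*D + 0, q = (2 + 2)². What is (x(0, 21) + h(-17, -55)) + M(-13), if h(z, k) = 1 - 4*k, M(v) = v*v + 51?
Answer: 777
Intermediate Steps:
q = 16 (q = 4² = 16)
M(v) = 51 + v² (M(v) = v² + 51 = 51 + v²)
x(d, D) = 16*D (x(d, D) = 16*D + 0 = 16*D)
(x(0, 21) + h(-17, -55)) + M(-13) = (16*21 + (1 - 4*(-55))) + (51 + (-13)²) = (336 + (1 + 220)) + (51 + 169) = (336 + 221) + 220 = 557 + 220 = 777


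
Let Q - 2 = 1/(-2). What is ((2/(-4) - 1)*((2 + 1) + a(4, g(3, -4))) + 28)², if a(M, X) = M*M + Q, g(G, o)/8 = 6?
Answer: 121/16 ≈ 7.5625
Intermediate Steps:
g(G, o) = 48 (g(G, o) = 8*6 = 48)
Q = 3/2 (Q = 2 + 1/(-2) = 2 - ½ = 3/2 ≈ 1.5000)
a(M, X) = 3/2 + M² (a(M, X) = M*M + 3/2 = M² + 3/2 = 3/2 + M²)
((2/(-4) - 1)*((2 + 1) + a(4, g(3, -4))) + 28)² = ((2/(-4) - 1)*((2 + 1) + (3/2 + 4²)) + 28)² = ((2*(-¼) - 1)*(3 + (3/2 + 16)) + 28)² = ((-½ - 1)*(3 + 35/2) + 28)² = (-3/2*41/2 + 28)² = (-123/4 + 28)² = (-11/4)² = 121/16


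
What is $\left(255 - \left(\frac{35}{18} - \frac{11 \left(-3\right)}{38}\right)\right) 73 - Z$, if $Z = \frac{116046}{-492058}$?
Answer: $\frac{110646001063}{6010137} \approx 18410.0$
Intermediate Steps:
$Z = - \frac{8289}{35147}$ ($Z = 116046 \left(- \frac{1}{492058}\right) = - \frac{8289}{35147} \approx -0.23584$)
$\left(255 - \left(\frac{35}{18} - \frac{11 \left(-3\right)}{38}\right)\right) 73 - Z = \left(255 - \left(\frac{35}{18} - \frac{11 \left(-3\right)}{38}\right)\right) 73 - - \frac{8289}{35147} = \left(255 - \frac{481}{171}\right) 73 + \frac{8289}{35147} = \frac{43124}{171} \cdot 73 + \frac{8289}{35147} = \frac{3148052}{171} + \frac{8289}{35147} = \frac{110646001063}{6010137}$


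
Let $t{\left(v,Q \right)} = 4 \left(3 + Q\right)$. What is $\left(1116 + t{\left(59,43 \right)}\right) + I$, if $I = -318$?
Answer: $982$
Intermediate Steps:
$t{\left(v,Q \right)} = 12 + 4 Q$
$\left(1116 + t{\left(59,43 \right)}\right) + I = \left(1116 + \left(12 + 4 \cdot 43\right)\right) - 318 = \left(1116 + \left(12 + 172\right)\right) - 318 = \left(1116 + 184\right) - 318 = 1300 - 318 = 982$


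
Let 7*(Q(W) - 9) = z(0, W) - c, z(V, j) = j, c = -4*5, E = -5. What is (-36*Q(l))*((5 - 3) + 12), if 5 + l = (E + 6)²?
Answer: -5688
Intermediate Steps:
l = -4 (l = -5 + (-5 + 6)² = -5 + 1² = -5 + 1 = -4)
c = -20
Q(W) = 83/7 + W/7 (Q(W) = 9 + (W - 1*(-20))/7 = 9 + (W + 20)/7 = 9 + (20 + W)/7 = 9 + (20/7 + W/7) = 83/7 + W/7)
(-36*Q(l))*((5 - 3) + 12) = (-36*(83/7 + (⅐)*(-4)))*((5 - 3) + 12) = (-36*(83/7 - 4/7))*(2 + 12) = -36*79/7*14 = -2844/7*14 = -5688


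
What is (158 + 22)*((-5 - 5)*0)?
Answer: 0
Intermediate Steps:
(158 + 22)*((-5 - 5)*0) = 180*(-10*0) = 180*0 = 0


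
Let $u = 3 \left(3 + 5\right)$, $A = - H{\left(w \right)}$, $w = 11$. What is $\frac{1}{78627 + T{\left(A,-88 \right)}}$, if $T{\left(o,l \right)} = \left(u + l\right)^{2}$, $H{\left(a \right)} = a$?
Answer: $\frac{1}{82723} \approx 1.2089 \cdot 10^{-5}$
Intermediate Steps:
$A = -11$ ($A = \left(-1\right) 11 = -11$)
$u = 24$ ($u = 3 \cdot 8 = 24$)
$T{\left(o,l \right)} = \left(24 + l\right)^{2}$
$\frac{1}{78627 + T{\left(A,-88 \right)}} = \frac{1}{78627 + \left(24 - 88\right)^{2}} = \frac{1}{78627 + \left(-64\right)^{2}} = \frac{1}{78627 + 4096} = \frac{1}{82723}$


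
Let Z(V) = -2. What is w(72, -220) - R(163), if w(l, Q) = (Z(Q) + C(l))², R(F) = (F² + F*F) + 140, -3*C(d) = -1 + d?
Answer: -473573/9 ≈ -52619.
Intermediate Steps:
C(d) = ⅓ - d/3 (C(d) = -(-1 + d)/3 = ⅓ - d/3)
R(F) = 140 + 2*F² (R(F) = (F² + F²) + 140 = 2*F² + 140 = 140 + 2*F²)
w(l, Q) = (-5/3 - l/3)² (w(l, Q) = (-2 + (⅓ - l/3))² = (-5/3 - l/3)²)
w(72, -220) - R(163) = (5 + 72)²/9 - (140 + 2*163²) = (⅑)*77² - (140 + 2*26569) = (⅑)*5929 - (140 + 53138) = 5929/9 - 1*53278 = 5929/9 - 53278 = -473573/9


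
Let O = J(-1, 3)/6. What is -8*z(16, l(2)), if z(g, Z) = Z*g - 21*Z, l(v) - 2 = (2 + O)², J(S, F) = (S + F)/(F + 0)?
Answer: 20920/81 ≈ 258.27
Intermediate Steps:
J(S, F) = (F + S)/F
O = ⅑ (O = ((3 - 1)/3)/6 = ((⅓)*2)*(⅙) = (⅔)*(⅙) = ⅑ ≈ 0.11111)
l(v) = 523/81 (l(v) = 2 + (2 + ⅑)² = 2 + (19/9)² = 2 + 361/81 = 523/81)
z(g, Z) = -21*Z + Z*g
-8*z(16, l(2)) = -4184*(-21 + 16)/81 = -4184*(-5)/81 = -8*(-2615/81) = 20920/81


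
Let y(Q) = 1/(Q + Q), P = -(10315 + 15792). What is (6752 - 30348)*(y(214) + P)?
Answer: 65914216705/107 ≈ 6.1602e+8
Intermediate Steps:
P = -26107 (P = -1*26107 = -26107)
y(Q) = 1/(2*Q)
(6752 - 30348)*(y(214) + P) = (6752 - 30348)*((½)/214 - 26107) = -23596*((½)*(1/214) - 26107) = -23596*(1/428 - 26107) = -23596*(-11173795/428) = 65914216705/107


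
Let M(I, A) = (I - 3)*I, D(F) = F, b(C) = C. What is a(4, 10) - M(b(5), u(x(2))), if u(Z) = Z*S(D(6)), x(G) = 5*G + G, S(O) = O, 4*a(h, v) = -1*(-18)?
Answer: -11/2 ≈ -5.5000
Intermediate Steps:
a(h, v) = 9/2 (a(h, v) = (-1*(-18))/4 = (1/4)*18 = 9/2)
x(G) = 6*G
u(Z) = 6*Z (u(Z) = Z*6 = 6*Z)
M(I, A) = I*(-3 + I) (M(I, A) = (-3 + I)*I = I*(-3 + I))
a(4, 10) - M(b(5), u(x(2))) = 9/2 - 5*(-3 + 5) = 9/2 - 5*2 = 9/2 - 1*10 = 9/2 - 10 = -11/2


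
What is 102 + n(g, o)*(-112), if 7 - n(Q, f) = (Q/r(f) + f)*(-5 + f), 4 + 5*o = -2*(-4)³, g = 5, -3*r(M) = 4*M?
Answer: 41833847/775 ≈ 53979.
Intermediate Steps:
r(M) = -4*M/3
o = 124/5 (o = -⅘ + (-2*(-4)³)/5 = -⅘ + (-2*(-64))/5 = -⅘ + (⅕)*128 = -⅘ + 128/5 = 124/5 ≈ 24.800)
n(Q, f) = 7 - (-5 + f)*(f - 3*Q/(4*f)) (n(Q, f) = 7 - (Q/((-4*f/3)) + f)*(-5 + f) = 7 - (Q*(-3/(4*f)) + f)*(-5 + f) = 7 - (-3*Q/(4*f) + f)*(-5 + f) = 7 - (f - 3*Q/(4*f))*(-5 + f) = 7 - (-5 + f)*(f - 3*Q/(4*f)))
102 + n(g, o)*(-112) = 102 + (7 - (124/5)² + 5*(124/5) + (¾)*5 - 15/4*5/124/5)*(-112) = 102 + (7 - 1*15376/25 + 124 + 15/4 - 15/4*5*5/124)*(-112) = 102 + (7 - 15376/25 + 124 + 15/4 - 375/496)*(-112) = 102 - 5964971/12400*(-112) = 102 + 41754797/775 = 41833847/775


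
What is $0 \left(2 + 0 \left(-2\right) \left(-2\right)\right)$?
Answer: $0$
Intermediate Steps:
$0 \left(2 + 0 \left(-2\right) \left(-2\right)\right) = 0 \left(2 + 0 \left(-2\right)\right) = 0 \left(2 + 0\right) = 0 \cdot 2 = 0$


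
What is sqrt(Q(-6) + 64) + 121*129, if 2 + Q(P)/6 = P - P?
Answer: 15609 + 2*sqrt(13) ≈ 15616.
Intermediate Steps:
Q(P) = -12 (Q(P) = -12 + 6*(P - P) = -12 + 6*0 = -12 + 0 = -12)
sqrt(Q(-6) + 64) + 121*129 = sqrt(-12 + 64) + 121*129 = sqrt(52) + 15609 = 2*sqrt(13) + 15609 = 15609 + 2*sqrt(13)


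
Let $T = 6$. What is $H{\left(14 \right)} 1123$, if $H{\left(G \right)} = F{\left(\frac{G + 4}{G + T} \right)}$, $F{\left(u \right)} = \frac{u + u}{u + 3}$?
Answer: $\frac{6738}{13} \approx 518.31$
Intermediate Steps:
$F{\left(u \right)} = \frac{2 u}{3 + u}$
$H{\left(G \right)} = \frac{2 \left(4 + G\right)}{\left(3 + \frac{4 + G}{6 + G}\right) \left(6 + G\right)}$ ($H{\left(G \right)} = \frac{2 \frac{G + 4}{G + 6}}{3 + \frac{G + 4}{G + 6}} = \frac{2 \frac{4 + G}{6 + G}}{3 + \frac{4 + G}{6 + G}} = \frac{2 \left(4 + G\right)}{\left(3 + \frac{4 + G}{6 + G}\right) \left(6 + G\right)}$)
$H{\left(14 \right)} 1123 = \frac{4 + 14}{11 + 2 \cdot 14} \cdot 1123 = \frac{1}{11 + 28} \cdot 18 \cdot 1123 = \frac{1}{39} \cdot 18 \cdot 1123 = \frac{6}{13} \cdot 1123 = \frac{6738}{13}$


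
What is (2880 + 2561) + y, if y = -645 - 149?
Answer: 4647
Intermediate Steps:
y = -794
(2880 + 2561) + y = (2880 + 2561) - 794 = 5441 - 794 = 4647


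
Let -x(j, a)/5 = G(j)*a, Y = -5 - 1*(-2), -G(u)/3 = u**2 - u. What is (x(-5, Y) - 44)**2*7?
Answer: 13602652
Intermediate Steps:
G(u) = -3*u**2 + 3*u (G(u) = -3*(u**2 - u) = -3*u**2 + 3*u)
Y = -3 (Y = -5 + 2 = -3)
x(j, a) = -15*a*j*(1 - j) (x(j, a) = -5*3*j*(1 - j)*a = -15*a*j*(1 - j))
(x(-5, Y) - 44)**2*7 = (15*(-3)*(-5)*(-1 - 5) - 44)**2*7 = (15*(-3)*(-5)*(-6) - 44)**2*7 = (-1350 - 44)**2*7 = (-1394)**2*7 = 1943236*7 = 13602652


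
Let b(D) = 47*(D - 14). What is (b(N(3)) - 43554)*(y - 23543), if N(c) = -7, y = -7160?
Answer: 1367542323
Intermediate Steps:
b(D) = -658 + 47*D (b(D) = 47*(-14 + D) = -658 + 47*D)
(b(N(3)) - 43554)*(y - 23543) = ((-658 + 47*(-7)) - 43554)*(-7160 - 23543) = ((-658 - 329) - 43554)*(-30703) = (-987 - 43554)*(-30703) = -44541*(-30703) = 1367542323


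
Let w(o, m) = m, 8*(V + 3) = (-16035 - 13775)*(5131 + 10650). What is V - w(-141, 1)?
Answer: -235215821/4 ≈ -5.8804e+7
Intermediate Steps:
V = -235215817/4 (V = -3 + ((-16035 - 13775)*(5131 + 10650))/8 = -3 + (-29810*15781)/8 = -3 + (⅛)*(-470431610) = -3 - 235215805/4 = -235215817/4 ≈ -5.8804e+7)
V - w(-141, 1) = -235215817/4 - 1*1 = -235215817/4 - 1 = -235215821/4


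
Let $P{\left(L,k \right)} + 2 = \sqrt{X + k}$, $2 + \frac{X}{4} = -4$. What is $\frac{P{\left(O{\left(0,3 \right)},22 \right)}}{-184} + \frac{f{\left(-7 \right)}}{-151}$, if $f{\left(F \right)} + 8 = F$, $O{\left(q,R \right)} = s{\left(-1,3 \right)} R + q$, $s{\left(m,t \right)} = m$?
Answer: $\frac{1531}{13892} - \frac{i \sqrt{2}}{184} \approx 0.11021 - 0.0076859 i$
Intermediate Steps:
$X = -24$ ($X = -8 + 4 \left(-4\right) = -8 - 16 = -24$)
$O{\left(q,R \right)} = q - R$ ($O{\left(q,R \right)} = - R + q = q - R$)
$P{\left(L,k \right)} = -2 + \sqrt{-24 + k}$
$f{\left(F \right)} = -8 + F$
$\frac{P{\left(O{\left(0,3 \right)},22 \right)}}{-184} + \frac{f{\left(-7 \right)}}{-151} = \frac{-2 + \sqrt{-24 + 22}}{-184} + \frac{-8 - 7}{-151} = \left(-2 + \sqrt{-2}\right) \left(- \frac{1}{184}\right) - - \frac{15}{151} = \left(-2 + i \sqrt{2}\right) \left(- \frac{1}{184}\right) + \frac{15}{151} = \left(\frac{1}{92} - \frac{i \sqrt{2}}{184}\right) + \frac{15}{151} = \frac{1531}{13892} - \frac{i \sqrt{2}}{184}$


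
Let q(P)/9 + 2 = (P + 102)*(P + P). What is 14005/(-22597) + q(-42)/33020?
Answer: -743925883/373076470 ≈ -1.9940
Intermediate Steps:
q(P) = -18 + 18*P*(102 + P) (q(P) = -18 + 9*((P + 102)*(P + P)) = -18 + 9*((102 + P)*(2*P)) = -18 + 9*(2*P*(102 + P)) = -18 + 18*P*(102 + P))
14005/(-22597) + q(-42)/33020 = 14005/(-22597) + (-18 + 18*(-42)**2 + 1836*(-42))/33020 = 14005*(-1/22597) + (-18 + 18*1764 - 77112)*(1/33020) = -14005/22597 + (-18 + 31752 - 77112)*(1/33020) = -14005/22597 - 45378*1/33020 = -14005/22597 - 22689/16510 = -743925883/373076470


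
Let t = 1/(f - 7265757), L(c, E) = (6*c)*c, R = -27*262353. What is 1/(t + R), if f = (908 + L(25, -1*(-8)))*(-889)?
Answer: -11406719/80799847644790 ≈ -1.4117e-7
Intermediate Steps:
R = -7083531
L(c, E) = 6*c²
f = -4140962 (f = (908 + 6*25²)*(-889) = (908 + 6*625)*(-889) = (908 + 3750)*(-889) = 4658*(-889) = -4140962)
t = -1/11406719 (t = 1/(-4140962 - 7265757) = 1/(-11406719) = -1/11406719 ≈ -8.7668e-8)
1/(t + R) = 1/(-1/11406719 - 7083531) = 1/(-80799847644790/11406719) = -11406719/80799847644790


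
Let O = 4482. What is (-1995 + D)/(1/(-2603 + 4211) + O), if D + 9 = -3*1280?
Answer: -9397152/7207057 ≈ -1.3039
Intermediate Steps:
D = -3849 (D = -9 - 3*1280 = -9 - 3840 = -3849)
(-1995 + D)/(1/(-2603 + 4211) + O) = (-1995 - 3849)/(1/(-2603 + 4211) + 4482) = -5844/(1/1608 + 4482) = -5844/7207057/1608 = -5844*1608/7207057 = -9397152/7207057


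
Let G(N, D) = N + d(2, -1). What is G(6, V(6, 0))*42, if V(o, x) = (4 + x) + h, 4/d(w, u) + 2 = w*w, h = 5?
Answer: 336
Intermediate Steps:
d(w, u) = 4/(-2 + w²) (d(w, u) = 4/(-2 + w*w) = 4/(-2 + w²))
V(o, x) = 9 + x (V(o, x) = (4 + x) + 5 = 9 + x)
G(N, D) = 2 + N (G(N, D) = N + 4/(-2 + 2²) = N + 4/(-2 + 4) = N + 4/2 = N + 4*(½) = N + 2 = 2 + N)
G(6, V(6, 0))*42 = (2 + 6)*42 = 8*42 = 336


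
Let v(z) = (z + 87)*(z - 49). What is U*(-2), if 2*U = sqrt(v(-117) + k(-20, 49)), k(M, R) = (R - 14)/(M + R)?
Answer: -sqrt(4189195)/29 ≈ -70.578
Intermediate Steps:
k(M, R) = (-14 + R)/(M + R)
v(z) = (-49 + z)*(87 + z) (v(z) = (87 + z)*(-49 + z) = (-49 + z)*(87 + z))
U = sqrt(4189195)/58 (U = sqrt((-4263 + (-117)**2 + 38*(-117)) + (-14 + 49)/(-20 + 49))/2 = sqrt((-4263 + 13689 - 4446) + 35/29)/2 = sqrt(4980 + (1/29)*35)/2 = sqrt(4980 + 35/29)/2 = sqrt(144455/29)/2 = (sqrt(4189195)/29)/2 = sqrt(4189195)/58 ≈ 35.289)
U*(-2) = (sqrt(4189195)/58)*(-2) = -sqrt(4189195)/29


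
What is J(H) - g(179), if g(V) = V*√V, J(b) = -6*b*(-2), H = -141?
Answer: -1692 - 179*√179 ≈ -4086.9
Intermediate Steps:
J(b) = 12*b
g(V) = V^(3/2)
J(H) - g(179) = 12*(-141) - 179^(3/2) = -1692 - 179*√179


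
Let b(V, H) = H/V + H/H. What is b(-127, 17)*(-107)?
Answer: -11770/127 ≈ -92.677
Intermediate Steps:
b(V, H) = 1 + H/V (b(V, H) = H/V + 1 = 1 + H/V)
b(-127, 17)*(-107) = ((17 - 127)/(-127))*(-107) = -1/127*(-110)*(-107) = (110/127)*(-107) = -11770/127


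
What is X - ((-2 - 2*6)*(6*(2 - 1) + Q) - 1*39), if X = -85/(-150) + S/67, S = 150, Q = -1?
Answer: 224729/2010 ≈ 111.81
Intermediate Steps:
X = 5639/2010 (X = -85/(-150) + 150/67 = -85*(-1/150) + 150*(1/67) = 17/30 + 150/67 = 5639/2010 ≈ 2.8055)
X - ((-2 - 2*6)*(6*(2 - 1) + Q) - 1*39) = 5639/2010 - ((-2 - 2*6)*(6*(2 - 1) - 1) - 1*39) = 5639/2010 - ((-2 - 12)*(6*1 - 1) - 39) = 5639/2010 - (-14*(6 - 1) - 39) = 5639/2010 - (-14*5 - 39) = 5639/2010 - (-70 - 39) = 5639/2010 - 1*(-109) = 5639/2010 + 109 = 224729/2010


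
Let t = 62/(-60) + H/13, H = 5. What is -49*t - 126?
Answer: -36743/390 ≈ -94.213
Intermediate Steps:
t = -253/390 (t = 62/(-60) + 5/13 = 62*(-1/60) + 5*(1/13) = -31/30 + 5/13 = -253/390 ≈ -0.64872)
-49*t - 126 = -49*(-253/390) - 126 = 12397/390 - 126 = -36743/390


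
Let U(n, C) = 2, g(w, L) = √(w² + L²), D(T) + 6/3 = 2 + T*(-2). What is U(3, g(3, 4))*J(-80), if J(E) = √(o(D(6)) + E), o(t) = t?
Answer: 4*I*√23 ≈ 19.183*I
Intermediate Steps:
D(T) = -2*T (D(T) = -2 + (2 + T*(-2)) = -2 + (2 - 2*T) = -2*T)
g(w, L) = √(L² + w²)
J(E) = √(-12 + E) (J(E) = √(-2*6 + E) = √(-12 + E))
U(3, g(3, 4))*J(-80) = 2*√(-12 - 80) = 2*√(-92) = 2*(2*I*√23) = 4*I*√23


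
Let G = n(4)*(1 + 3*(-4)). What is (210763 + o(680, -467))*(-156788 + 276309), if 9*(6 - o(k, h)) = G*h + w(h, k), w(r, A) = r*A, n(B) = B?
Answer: 87407022031/3 ≈ 2.9136e+10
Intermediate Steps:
w(r, A) = A*r
G = -44 (G = 4*(1 + 3*(-4)) = 4*(1 - 12) = 4*(-11) = -44)
o(k, h) = 6 + 44*h/9 - h*k/9 (o(k, h) = 6 - (-44*h + k*h)/9 = 6 - (-44*h + h*k)/9 = 6 + (44*h/9 - h*k/9) = 6 + 44*h/9 - h*k/9)
(210763 + o(680, -467))*(-156788 + 276309) = (210763 + (6 + (44/9)*(-467) - 1/9*(-467)*680))*(-156788 + 276309) = (210763 + (6 - 20548/9 + 317560/9))*119521 = (210763 + 99022/3)*119521 = (731311/3)*119521 = 87407022031/3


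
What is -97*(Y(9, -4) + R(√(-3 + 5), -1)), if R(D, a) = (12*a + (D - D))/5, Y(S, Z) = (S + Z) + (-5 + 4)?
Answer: -776/5 ≈ -155.20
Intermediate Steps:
Y(S, Z) = -1 + S + Z (Y(S, Z) = (S + Z) - 1 = -1 + S + Z)
R(D, a) = 12*a/5 (R(D, a) = (12*a + 0)*(⅕) = (12*a)*(⅕) = 12*a/5)
-97*(Y(9, -4) + R(√(-3 + 5), -1)) = -97*((-1 + 9 - 4) + (12/5)*(-1)) = -97*(4 - 12/5) = -97*8/5 = -776/5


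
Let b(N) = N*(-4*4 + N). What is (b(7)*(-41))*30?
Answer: 77490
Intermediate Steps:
b(N) = N*(-16 + N)
(b(7)*(-41))*30 = ((7*(-16 + 7))*(-41))*30 = ((7*(-9))*(-41))*30 = -63*(-41)*30 = 2583*30 = 77490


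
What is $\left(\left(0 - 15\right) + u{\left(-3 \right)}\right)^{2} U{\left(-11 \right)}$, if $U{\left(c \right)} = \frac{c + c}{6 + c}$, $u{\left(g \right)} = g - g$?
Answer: $990$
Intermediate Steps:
$u{\left(g \right)} = 0$
$U{\left(c \right)} = \frac{2 c}{6 + c}$
$\left(\left(0 - 15\right) + u{\left(-3 \right)}\right)^{2} U{\left(-11 \right)} = \left(\left(0 - 15\right) + 0\right)^{2} \cdot 2 \left(-11\right) \frac{1}{6 - 11} = \left(\left(0 - 15\right) + 0\right)^{2} \cdot 2 \left(-11\right) \frac{1}{-5} = \left(-15 + 0\right)^{2} \cdot 2 \left(-11\right) \left(- \frac{1}{5}\right) = \left(-15\right)^{2} \cdot \frac{22}{5} = 225 \cdot \frac{22}{5} = 990$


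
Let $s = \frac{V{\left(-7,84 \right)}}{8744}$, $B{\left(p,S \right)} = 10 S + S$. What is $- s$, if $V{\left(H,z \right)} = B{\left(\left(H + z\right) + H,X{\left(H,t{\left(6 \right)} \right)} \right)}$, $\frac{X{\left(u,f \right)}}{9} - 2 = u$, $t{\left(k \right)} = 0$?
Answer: $\frac{495}{8744} \approx 0.05661$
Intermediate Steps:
$X{\left(u,f \right)} = 18 + 9 u$
$B{\left(p,S \right)} = 11 S$
$V{\left(H,z \right)} = 198 + 99 H$ ($V{\left(H,z \right)} = 11 \left(18 + 9 H\right) = 198 + 99 H$)
$s = - \frac{495}{8744}$ ($s = \frac{198 + 99 \left(-7\right)}{8744} = \left(198 - 693\right) \frac{1}{8744} = \left(-495\right) \frac{1}{8744} = - \frac{495}{8744} \approx -0.05661$)
$- s = \left(-1\right) \left(- \frac{495}{8744}\right) = \frac{495}{8744}$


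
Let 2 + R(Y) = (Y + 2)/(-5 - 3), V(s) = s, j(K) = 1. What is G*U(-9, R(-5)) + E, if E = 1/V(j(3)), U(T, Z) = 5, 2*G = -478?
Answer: -1194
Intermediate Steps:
G = -239 (G = (½)*(-478) = -239)
R(Y) = -9/4 - Y/8 (R(Y) = -2 + (Y + 2)/(-5 - 3) = -2 + (2 + Y)/(-8) = -2 + (2 + Y)*(-⅛) = -2 + (-¼ - Y/8) = -9/4 - Y/8)
E = 1 (E = 1/1 = 1)
G*U(-9, R(-5)) + E = -239*5 + 1 = -1195 + 1 = -1194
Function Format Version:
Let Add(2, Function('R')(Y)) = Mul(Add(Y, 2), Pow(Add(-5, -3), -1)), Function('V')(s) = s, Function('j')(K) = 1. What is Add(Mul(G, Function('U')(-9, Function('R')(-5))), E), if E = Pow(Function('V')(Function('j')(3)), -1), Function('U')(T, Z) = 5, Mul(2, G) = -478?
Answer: -1194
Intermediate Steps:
G = -239 (G = Mul(Rational(1, 2), -478) = -239)
Function('R')(Y) = Add(Rational(-9, 4), Mul(Rational(-1, 8), Y)) (Function('R')(Y) = Add(-2, Mul(Add(Y, 2), Pow(Add(-5, -3), -1))) = Add(-2, Mul(Add(2, Y), Pow(-8, -1))) = Add(-2, Mul(Add(2, Y), Rational(-1, 8))) = Add(-2, Add(Rational(-1, 4), Mul(Rational(-1, 8), Y))) = Add(Rational(-9, 4), Mul(Rational(-1, 8), Y)))
E = 1 (E = Pow(1, -1) = 1)
Add(Mul(G, Function('U')(-9, Function('R')(-5))), E) = Add(Mul(-239, 5), 1) = Add(-1195, 1) = -1194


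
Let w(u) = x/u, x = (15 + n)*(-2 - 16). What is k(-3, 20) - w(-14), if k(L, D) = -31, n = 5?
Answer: -397/7 ≈ -56.714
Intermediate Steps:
x = -360 (x = (15 + 5)*(-2 - 16) = 20*(-18) = -360)
w(u) = -360/u
k(-3, 20) - w(-14) = -31 - (-360)/(-14) = -31 - (-360)*(-1)/14 = -31 - 1*180/7 = -31 - 180/7 = -397/7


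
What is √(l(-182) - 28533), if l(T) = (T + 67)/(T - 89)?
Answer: 2*I*√523865222/271 ≈ 168.92*I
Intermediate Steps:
l(T) = (67 + T)/(-89 + T)
√(l(-182) - 28533) = √((67 - 182)/(-89 - 182) - 28533) = √(-115/(-271) - 28533) = √(-1/271*(-115) - 28533) = √(115/271 - 28533) = √(-7732328/271) = 2*I*√523865222/271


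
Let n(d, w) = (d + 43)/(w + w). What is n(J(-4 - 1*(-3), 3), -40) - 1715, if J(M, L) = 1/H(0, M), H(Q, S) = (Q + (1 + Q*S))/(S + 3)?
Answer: -27449/16 ≈ -1715.6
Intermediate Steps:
H(Q, S) = (1 + Q + Q*S)/(3 + S)
J(M, L) = 3 + M (J(M, L) = 1/((1 + 0 + 0*M)/(3 + M)) = 1/((1 + 0 + 0)/(3 + M)) = 1/(1/(3 + M)) = 3 + M)
n(d, w) = (43 + d)/(2*w) (n(d, w) = (43 + d)/((2*w)) = (43 + d)*(1/(2*w)) = (43 + d)/(2*w))
n(J(-4 - 1*(-3), 3), -40) - 1715 = (1/2)*(43 + (3 + (-4 - 1*(-3))))/(-40) - 1715 = (1/2)*(-1/40)*(43 + (3 + (-4 + 3))) - 1715 = (1/2)*(-1/40)*(43 + (3 - 1)) - 1715 = (1/2)*(-1/40)*(43 + 2) - 1715 = (1/2)*(-1/40)*45 - 1715 = -9/16 - 1715 = -27449/16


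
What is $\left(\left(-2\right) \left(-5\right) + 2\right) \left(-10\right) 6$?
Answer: $-720$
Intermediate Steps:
$\left(\left(-2\right) \left(-5\right) + 2\right) \left(-10\right) 6 = \left(10 + 2\right) \left(-10\right) 6 = 12 \left(-10\right) 6 = \left(-120\right) 6 = -720$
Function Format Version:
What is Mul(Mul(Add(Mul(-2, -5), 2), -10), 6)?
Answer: -720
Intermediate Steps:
Mul(Mul(Add(Mul(-2, -5), 2), -10), 6) = Mul(Mul(Add(10, 2), -10), 6) = Mul(Mul(12, -10), 6) = Mul(-120, 6) = -720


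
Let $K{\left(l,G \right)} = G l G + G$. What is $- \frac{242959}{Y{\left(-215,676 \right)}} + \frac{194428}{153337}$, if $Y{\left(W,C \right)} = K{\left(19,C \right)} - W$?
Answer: $\frac{1651048295997}{1331491872595} \approx 1.24$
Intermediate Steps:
$K{\left(l,G \right)} = G + l G^{2}$ ($K{\left(l,G \right)} = l G^{2} + G = G + l G^{2}$)
$Y{\left(W,C \right)} = - W + C \left(1 + 19 C\right)$ ($Y{\left(W,C \right)} = C \left(1 + C 19\right) - W = C \left(1 + 19 C\right) - W = - W + C \left(1 + 19 C\right)$)
$- \frac{242959}{Y{\left(-215,676 \right)}} + \frac{194428}{153337} = - \frac{242959}{\left(-1\right) \left(-215\right) + 676 \left(1 + 19 \cdot 676\right)} + \frac{194428}{153337} = - \frac{242959}{215 + 676 \left(1 + 12844\right)} + 194428 \cdot \frac{1}{153337} = - \frac{242959}{215 + 676 \cdot 12845} + \frac{194428}{153337} = - \frac{242959}{215 + 8683220} + \frac{194428}{153337} = - \frac{242959}{8683435} + \frac{194428}{153337} = \frac{1651048295997}{1331491872595}$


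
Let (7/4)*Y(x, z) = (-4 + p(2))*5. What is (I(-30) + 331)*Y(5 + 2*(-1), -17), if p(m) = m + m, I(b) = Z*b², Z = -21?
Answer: 0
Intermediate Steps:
I(b) = -21*b²
p(m) = 2*m
Y(x, z) = 0 (Y(x, z) = 4*((-4 + 2*2)*5)/7 = 4*((-4 + 4)*5)/7 = 4*(0*5)/7 = (4/7)*0 = 0)
(I(-30) + 331)*Y(5 + 2*(-1), -17) = (-21*(-30)² + 331)*0 = (-21*900 + 331)*0 = (-18900 + 331)*0 = -18569*0 = 0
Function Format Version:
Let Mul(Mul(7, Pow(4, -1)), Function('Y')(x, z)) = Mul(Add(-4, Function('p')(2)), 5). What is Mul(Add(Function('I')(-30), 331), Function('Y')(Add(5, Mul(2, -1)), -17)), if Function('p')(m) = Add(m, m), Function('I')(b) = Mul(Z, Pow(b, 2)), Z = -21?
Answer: 0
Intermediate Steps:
Function('I')(b) = Mul(-21, Pow(b, 2))
Function('p')(m) = Mul(2, m)
Function('Y')(x, z) = 0 (Function('Y')(x, z) = Mul(Rational(4, 7), Mul(Add(-4, Mul(2, 2)), 5)) = Mul(Rational(4, 7), Mul(Add(-4, 4), 5)) = Mul(Rational(4, 7), Mul(0, 5)) = Mul(Rational(4, 7), 0) = 0)
Mul(Add(Function('I')(-30), 331), Function('Y')(Add(5, Mul(2, -1)), -17)) = Mul(Add(Mul(-21, Pow(-30, 2)), 331), 0) = Mul(Add(Mul(-21, 900), 331), 0) = Mul(Add(-18900, 331), 0) = Mul(-18569, 0) = 0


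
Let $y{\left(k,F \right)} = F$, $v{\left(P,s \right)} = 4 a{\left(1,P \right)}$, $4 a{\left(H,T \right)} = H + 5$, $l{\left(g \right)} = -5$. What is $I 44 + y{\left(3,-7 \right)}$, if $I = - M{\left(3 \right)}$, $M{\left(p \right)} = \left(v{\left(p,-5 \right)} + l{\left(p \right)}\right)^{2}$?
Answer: $-51$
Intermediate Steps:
$a{\left(H,T \right)} = \frac{5}{4} + \frac{H}{4}$ ($a{\left(H,T \right)} = \frac{H + 5}{4} = \frac{5 + H}{4} = \frac{5}{4} + \frac{H}{4}$)
$v{\left(P,s \right)} = 6$ ($v{\left(P,s \right)} = 4 \left(\frac{5}{4} + \frac{1}{4} \cdot 1\right) = 4 \left(\frac{5}{4} + \frac{1}{4}\right) = 4 \cdot \frac{3}{2} = 6$)
$M{\left(p \right)} = 1$ ($M{\left(p \right)} = \left(6 - 5\right)^{2} = 1^{2} = 1$)
$I = -1$ ($I = \left(-1\right) 1 = -1$)
$I 44 + y{\left(3,-7 \right)} = \left(-1\right) 44 - 7 = -44 - 7 = -51$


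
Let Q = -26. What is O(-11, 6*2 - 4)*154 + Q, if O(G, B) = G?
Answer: -1720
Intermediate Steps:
O(-11, 6*2 - 4)*154 + Q = -11*154 - 26 = -1694 - 26 = -1720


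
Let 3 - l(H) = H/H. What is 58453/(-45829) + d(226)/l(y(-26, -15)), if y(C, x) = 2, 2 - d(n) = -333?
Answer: 15235809/91658 ≈ 166.22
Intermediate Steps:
d(n) = 335 (d(n) = 2 - 1*(-333) = 2 + 333 = 335)
l(H) = 2 (l(H) = 3 - H/H = 3 - 1*1 = 3 - 1 = 2)
58453/(-45829) + d(226)/l(y(-26, -15)) = 58453/(-45829) + 335/2 = 58453*(-1/45829) + 335*(1/2) = -58453/45829 + 335/2 = 15235809/91658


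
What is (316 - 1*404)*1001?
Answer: -88088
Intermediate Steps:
(316 - 1*404)*1001 = (316 - 404)*1001 = -88*1001 = -88088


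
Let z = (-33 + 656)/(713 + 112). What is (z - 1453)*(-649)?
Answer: 70688018/75 ≈ 9.4251e+5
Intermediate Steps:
z = 623/825 ≈ 0.75515
(z - 1453)*(-649) = (623/825 - 1453)*(-649) = -1198102/825*(-649) = 70688018/75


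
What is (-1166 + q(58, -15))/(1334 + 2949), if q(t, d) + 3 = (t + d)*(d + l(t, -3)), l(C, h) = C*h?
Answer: -9296/4283 ≈ -2.1704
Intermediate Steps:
q(t, d) = -3 + (d + t)*(d - 3*t) (q(t, d) = -3 + (t + d)*(d + t*(-3)) = -3 + (d + t)*(d - 3*t))
(-1166 + q(58, -15))/(1334 + 2949) = (-1166 + (-3 + (-15)**2 - 3*58**2 - 2*(-15)*58))/(1334 + 2949) = (-1166 + (-3 + 225 - 3*3364 + 1740))/4283 = (-1166 + (-3 + 225 - 10092 + 1740))*(1/4283) = (-1166 - 8130)*(1/4283) = -9296*1/4283 = -9296/4283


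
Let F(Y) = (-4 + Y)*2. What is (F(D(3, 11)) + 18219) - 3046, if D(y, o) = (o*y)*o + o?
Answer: 15913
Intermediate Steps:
D(y, o) = o + y*o² (D(y, o) = y*o² + o = o + y*o²)
F(Y) = -8 + 2*Y
(F(D(3, 11)) + 18219) - 3046 = ((-8 + 2*(11*(1 + 11*3))) + 18219) - 3046 = ((-8 + 2*(11*(1 + 33))) + 18219) - 3046 = ((-8 + 2*(11*34)) + 18219) - 3046 = ((-8 + 2*374) + 18219) - 3046 = ((-8 + 748) + 18219) - 3046 = (740 + 18219) - 3046 = 18959 - 3046 = 15913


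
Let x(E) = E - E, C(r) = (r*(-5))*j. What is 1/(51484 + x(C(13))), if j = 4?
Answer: 1/51484 ≈ 1.9424e-5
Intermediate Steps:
C(r) = -20*r (C(r) = (r*(-5))*4 = -5*r*4 = -20*r)
x(E) = 0
1/(51484 + x(C(13))) = 1/(51484 + 0) = 1/51484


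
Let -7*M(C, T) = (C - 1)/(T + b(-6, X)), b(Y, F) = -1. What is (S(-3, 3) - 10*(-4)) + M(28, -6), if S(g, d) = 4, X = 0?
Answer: 2183/49 ≈ 44.551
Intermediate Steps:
M(C, T) = -(-1 + C)/(7*(-1 + T)) (M(C, T) = -(C - 1)/(7*(T - 1)) = -(-1 + C)/(7*(-1 + T)))
(S(-3, 3) - 10*(-4)) + M(28, -6) = (4 - 10*(-4)) + (1 - 1*28)/(7*(-1 - 6)) = (4 + 40) + (1/7)*(1 - 28)/(-7) = 44 + (1/7)*(-1/7)*(-27) = 44 + 27/49 = 2183/49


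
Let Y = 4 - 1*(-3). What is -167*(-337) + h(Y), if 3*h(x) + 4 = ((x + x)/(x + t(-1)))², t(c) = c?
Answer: 1519546/27 ≈ 56280.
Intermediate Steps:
Y = 7 (Y = 4 + 3 = 7)
h(x) = -4/3 + 4*x²/(3*(-1 + x)²) (h(x) = -4/3 + ((x + x)/(x - 1))²/3 = -4/3 + ((2*x)/(-1 + x))²/3 = -4/3 + (2*x/(-1 + x))²/3 = -4/3 + (4*x²/(-1 + x)²)/3 = -4/3 + 4*x²/(3*(-1 + x)²))
-167*(-337) + h(Y) = -167*(-337) + 4*(-1 + 2*7)/(3*(1 + 7² - 2*7)) = 56279 + 4*(-1 + 14)/(3*(1 + 49 - 14)) = 56279 + (4/3)*13/36 = 56279 + (4/3)*(1/36)*13 = 56279 + 13/27 = 1519546/27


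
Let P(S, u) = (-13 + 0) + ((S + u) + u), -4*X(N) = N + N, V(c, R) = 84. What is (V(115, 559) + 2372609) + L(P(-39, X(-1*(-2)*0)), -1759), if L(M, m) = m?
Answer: 2370934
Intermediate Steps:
X(N) = -N/2 (X(N) = -(N + N)/4 = -N/2)
P(S, u) = -13 + S + 2*u (P(S, u) = -13 + (S + 2*u) = -13 + S + 2*u)
(V(115, 559) + 2372609) + L(P(-39, X(-1*(-2)*0)), -1759) = (84 + 2372609) - 1759 = 2372693 - 1759 = 2370934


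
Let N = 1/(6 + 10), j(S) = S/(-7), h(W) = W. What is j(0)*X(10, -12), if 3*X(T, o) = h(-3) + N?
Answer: 0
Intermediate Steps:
j(S) = -S/7 (j(S) = S*(-⅐) = -S/7)
N = 1/16 ≈ 0.062500
X(T, o) = -47/48 (X(T, o) = (-3 + 1/16)/3 = (⅓)*(-47/16) = -47/48)
j(0)*X(10, -12) = -⅐*0*(-47/48) = 0*(-47/48) = 0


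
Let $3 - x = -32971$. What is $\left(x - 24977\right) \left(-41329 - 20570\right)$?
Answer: $-495006303$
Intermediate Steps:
$x = 32974$ ($x = 3 - -32971 = 3 + 32971 = 32974$)
$\left(x - 24977\right) \left(-41329 - 20570\right) = \left(32974 - 24977\right) \left(-41329 - 20570\right) = 7997 \left(-61899\right) = -495006303$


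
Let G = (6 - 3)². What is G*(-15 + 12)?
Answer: -27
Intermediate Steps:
G = 9 (G = 3² = 9)
G*(-15 + 12) = 9*(-15 + 12) = 9*(-3) = -27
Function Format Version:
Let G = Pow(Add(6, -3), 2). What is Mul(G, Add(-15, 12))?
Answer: -27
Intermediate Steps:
G = 9 (G = Pow(3, 2) = 9)
Mul(G, Add(-15, 12)) = Mul(9, Add(-15, 12)) = Mul(9, -3) = -27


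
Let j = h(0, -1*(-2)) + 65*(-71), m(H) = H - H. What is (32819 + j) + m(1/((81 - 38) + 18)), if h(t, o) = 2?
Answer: 28206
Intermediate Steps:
m(H) = 0
j = -4613 (j = 2 + 65*(-71) = 2 - 4615 = -4613)
(32819 + j) + m(1/((81 - 38) + 18)) = (32819 - 4613) + 0 = 28206 + 0 = 28206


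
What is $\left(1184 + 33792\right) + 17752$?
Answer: $52728$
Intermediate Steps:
$\left(1184 + 33792\right) + 17752 = 34976 + 17752 = 52728$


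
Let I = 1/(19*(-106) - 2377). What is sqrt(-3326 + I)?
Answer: I*sqrt(64128214597)/4391 ≈ 57.672*I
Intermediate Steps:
I = -1/4391 (I = 1/(-2014 - 2377) = 1/(-4391) = -1/4391 ≈ -0.00022774)
sqrt(-3326 + I) = sqrt(-3326 - 1/4391) = sqrt(-14604467/4391) = I*sqrt(64128214597)/4391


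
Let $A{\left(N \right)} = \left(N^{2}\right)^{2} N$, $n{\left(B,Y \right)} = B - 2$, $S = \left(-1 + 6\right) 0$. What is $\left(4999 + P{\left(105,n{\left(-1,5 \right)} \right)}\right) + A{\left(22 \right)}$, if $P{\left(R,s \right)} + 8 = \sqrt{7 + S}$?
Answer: $5158623 + \sqrt{7} \approx 5.1586 \cdot 10^{6}$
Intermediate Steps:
$S = 0$ ($S = 5 \cdot 0 = 0$)
$n{\left(B,Y \right)} = -2 + B$
$P{\left(R,s \right)} = -8 + \sqrt{7}$ ($P{\left(R,s \right)} = -8 + \sqrt{7 + 0} = -8 + \sqrt{7}$)
$A{\left(N \right)} = N^{5}$ ($A{\left(N \right)} = N^{4} N = N^{5}$)
$\left(4999 + P{\left(105,n{\left(-1,5 \right)} \right)}\right) + A{\left(22 \right)} = \left(4999 - \left(8 - \sqrt{7}\right)\right) + 22^{5} = \left(4991 + \sqrt{7}\right) + 5153632 = 5158623 + \sqrt{7}$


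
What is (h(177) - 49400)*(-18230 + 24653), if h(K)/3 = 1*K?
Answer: -313885587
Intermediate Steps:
h(K) = 3*K (h(K) = 3*(1*K) = 3*K)
(h(177) - 49400)*(-18230 + 24653) = (3*177 - 49400)*(-18230 + 24653) = (531 - 49400)*6423 = -48869*6423 = -313885587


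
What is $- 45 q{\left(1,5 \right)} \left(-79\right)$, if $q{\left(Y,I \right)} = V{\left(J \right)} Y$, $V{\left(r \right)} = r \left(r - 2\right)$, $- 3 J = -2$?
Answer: $-3160$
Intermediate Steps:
$J = \frac{2}{3}$ ($J = \left(- \frac{1}{3}\right) \left(-2\right) = \frac{2}{3} \approx 0.66667$)
$V{\left(r \right)} = r \left(-2 + r\right)$
$q{\left(Y,I \right)} = - \frac{8 Y}{9}$ ($q{\left(Y,I \right)} = \frac{2 \left(-2 + \frac{2}{3}\right)}{3} Y = \frac{2}{3} \left(- \frac{4}{3}\right) Y = - \frac{8 Y}{9}$)
$- 45 q{\left(1,5 \right)} \left(-79\right) = - 45 \left(\left(- \frac{8}{9}\right) 1\right) \left(-79\right) = \left(-45\right) \left(- \frac{8}{9}\right) \left(-79\right) = 40 \left(-79\right) = -3160$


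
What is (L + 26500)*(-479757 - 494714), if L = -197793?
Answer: 166920061003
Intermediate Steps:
(L + 26500)*(-479757 - 494714) = (-197793 + 26500)*(-479757 - 494714) = -171293*(-974471) = 166920061003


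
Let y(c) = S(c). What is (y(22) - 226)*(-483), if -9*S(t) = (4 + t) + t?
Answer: 111734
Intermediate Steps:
S(t) = -4/9 - 2*t/9 (S(t) = -((4 + t) + t)/9 = -(4 + 2*t)/9 = -4/9 - 2*t/9)
y(c) = -4/9 - 2*c/9
(y(22) - 226)*(-483) = ((-4/9 - 2/9*22) - 226)*(-483) = ((-4/9 - 44/9) - 226)*(-483) = (-16/3 - 226)*(-483) = -694/3*(-483) = 111734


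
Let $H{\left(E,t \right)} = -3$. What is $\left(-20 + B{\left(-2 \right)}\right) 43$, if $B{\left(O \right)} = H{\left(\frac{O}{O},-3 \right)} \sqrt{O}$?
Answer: $-860 - 129 i \sqrt{2} \approx -860.0 - 182.43 i$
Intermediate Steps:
$B{\left(O \right)} = - 3 \sqrt{O}$
$\left(-20 + B{\left(-2 \right)}\right) 43 = \left(-20 - 3 \sqrt{-2}\right) 43 = \left(-20 - 3 i \sqrt{2}\right) 43 = -860 - 129 i \sqrt{2}$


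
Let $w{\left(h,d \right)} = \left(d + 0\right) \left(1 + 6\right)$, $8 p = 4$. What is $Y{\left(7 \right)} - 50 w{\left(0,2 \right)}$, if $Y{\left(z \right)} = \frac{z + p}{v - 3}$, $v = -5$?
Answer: $- \frac{11215}{16} \approx -700.94$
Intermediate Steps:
$p = \frac{1}{2}$ ($p = \frac{1}{8} \cdot 4 = \frac{1}{2} \approx 0.5$)
$w{\left(h,d \right)} = 7 d$ ($w{\left(h,d \right)} = d 7 = 7 d$)
$Y{\left(z \right)} = - \frac{1}{16} - \frac{z}{8}$ ($Y{\left(z \right)} = \frac{z + \frac{1}{2}}{-5 - 3} = \frac{\frac{1}{2} + z}{-8} = \left(\frac{1}{2} + z\right) \left(- \frac{1}{8}\right) = - \frac{1}{16} - \frac{z}{8}$)
$Y{\left(7 \right)} - 50 w{\left(0,2 \right)} = \left(- \frac{1}{16} - \frac{7}{8}\right) - 50 \cdot 7 \cdot 2 = \left(- \frac{1}{16} - \frac{7}{8}\right) - 700 = - \frac{15}{16} - 700 = - \frac{11215}{16}$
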